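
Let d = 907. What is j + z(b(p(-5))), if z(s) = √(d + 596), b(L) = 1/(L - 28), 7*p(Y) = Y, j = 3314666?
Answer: 3314666 + 3*√167 ≈ 3.3147e+6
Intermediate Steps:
p(Y) = Y/7
b(L) = 1/(-28 + L)
z(s) = 3*√167 (z(s) = √(907 + 596) = √1503 = 3*√167)
j + z(b(p(-5))) = 3314666 + 3*√167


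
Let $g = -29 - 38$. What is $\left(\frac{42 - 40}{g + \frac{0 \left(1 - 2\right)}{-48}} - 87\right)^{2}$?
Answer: $\frac{34000561}{4489} \approx 7574.2$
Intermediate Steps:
$g = -67$
$\left(\frac{42 - 40}{g + \frac{0 \left(1 - 2\right)}{-48}} - 87\right)^{2} = \left(\frac{42 - 40}{-67 + \frac{0 \left(1 - 2\right)}{-48}} - 87\right)^{2} = \left(\frac{2}{-67 + 0 \left(-1\right) \left(- \frac{1}{48}\right)} - 87\right)^{2} = \left(\frac{2}{-67 + 0 \left(- \frac{1}{48}\right)} - 87\right)^{2} = \left(\frac{2}{-67 + 0} - 87\right)^{2} = \left(\frac{2}{-67} - 87\right)^{2} = \left(2 \left(- \frac{1}{67}\right) - 87\right)^{2} = \left(- \frac{2}{67} - 87\right)^{2} = \left(- \frac{5831}{67}\right)^{2} = \frac{34000561}{4489}$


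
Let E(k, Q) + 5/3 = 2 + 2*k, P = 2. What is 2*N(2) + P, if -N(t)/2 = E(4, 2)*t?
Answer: -194/3 ≈ -64.667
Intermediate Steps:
E(k, Q) = ⅓ + 2*k (E(k, Q) = -5/3 + (2 + 2*k) = ⅓ + 2*k)
N(t) = -50*t/3 (N(t) = -2*(⅓ + 2*4)*t = -2*(⅓ + 8)*t = -50*t/3)
2*N(2) + P = 2*(-50/3*2) + 2 = 2*(-100/3) + 2 = -200/3 + 2 = -194/3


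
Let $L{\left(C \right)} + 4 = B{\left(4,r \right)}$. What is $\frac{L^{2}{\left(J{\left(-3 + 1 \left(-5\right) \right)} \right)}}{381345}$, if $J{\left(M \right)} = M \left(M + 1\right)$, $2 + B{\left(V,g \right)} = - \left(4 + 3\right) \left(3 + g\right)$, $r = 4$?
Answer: $\frac{605}{76269} \approx 0.0079325$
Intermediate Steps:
$B{\left(V,g \right)} = -23 - 7 g$ ($B{\left(V,g \right)} = -2 - \left(4 + 3\right) \left(3 + g\right) = -2 - 7 \left(3 + g\right) = -2 - \left(21 + 7 g\right) = -23 - 7 g$)
$J{\left(M \right)} = M \left(1 + M\right)$
$L{\left(C \right)} = -55$ ($L{\left(C \right)} = -4 - 51 = -55$)
$\frac{L^{2}{\left(J{\left(-3 + 1 \left(-5\right) \right)} \right)}}{381345} = \frac{\left(-55\right)^{2}}{381345} = 3025 \cdot \frac{1}{381345} = \frac{605}{76269}$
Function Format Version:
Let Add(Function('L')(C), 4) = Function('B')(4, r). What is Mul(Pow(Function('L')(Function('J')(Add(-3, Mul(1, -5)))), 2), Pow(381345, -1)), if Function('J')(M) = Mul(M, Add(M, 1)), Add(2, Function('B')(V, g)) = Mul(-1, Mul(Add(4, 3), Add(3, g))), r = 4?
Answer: Rational(605, 76269) ≈ 0.0079325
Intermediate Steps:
Function('B')(V, g) = Add(-23, Mul(-7, g)) (Function('B')(V, g) = Add(-2, Mul(-1, Mul(Add(4, 3), Add(3, g)))) = Add(-2, Mul(-1, Mul(7, Add(3, g)))) = Add(-2, Mul(-1, Add(21, Mul(7, g)))) = Add(-2, Add(-21, Mul(-7, g))) = Add(-23, Mul(-7, g)))
Function('J')(M) = Mul(M, Add(1, M))
Function('L')(C) = -55 (Function('L')(C) = Add(-4, Add(-23, Mul(-7, 4))) = Add(-4, Add(-23, -28)) = Add(-4, -51) = -55)
Mul(Pow(Function('L')(Function('J')(Add(-3, Mul(1, -5)))), 2), Pow(381345, -1)) = Mul(Pow(-55, 2), Pow(381345, -1)) = Mul(3025, Rational(1, 381345)) = Rational(605, 76269)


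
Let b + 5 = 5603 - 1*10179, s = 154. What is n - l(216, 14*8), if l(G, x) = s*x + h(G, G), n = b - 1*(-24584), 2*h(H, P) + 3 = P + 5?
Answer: 2646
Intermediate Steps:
h(H, P) = 1 + P/2 (h(H, P) = -3/2 + (P + 5)/2 = -3/2 + (5 + P)/2 = -3/2 + (5/2 + P/2) = 1 + P/2)
b = -4581 (b = -5 + (5603 - 1*10179) = -5 + (5603 - 10179) = -5 - 4576 = -4581)
n = 20003 (n = -4581 - 1*(-24584) = -4581 + 24584 = 20003)
l(G, x) = 1 + G/2 + 154*x (l(G, x) = 154*x + (1 + G/2) = 1 + G/2 + 154*x)
n - l(216, 14*8) = 20003 - (1 + (½)*216 + 154*(14*8)) = 20003 - (1 + 108 + 154*112) = 20003 - (1 + 108 + 17248) = 20003 - 1*17357 = 20003 - 17357 = 2646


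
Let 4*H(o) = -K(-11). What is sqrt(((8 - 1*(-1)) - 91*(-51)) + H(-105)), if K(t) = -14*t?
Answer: sqrt(18446)/2 ≈ 67.908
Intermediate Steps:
H(o) = -77/2 (H(o) = (-(-14)*(-11))/4 = (-1*154)/4 = (1/4)*(-154) = -77/2)
sqrt(((8 - 1*(-1)) - 91*(-51)) + H(-105)) = sqrt(((8 - 1*(-1)) - 91*(-51)) - 77/2) = sqrt(((8 + 1) + 4641) - 77/2) = sqrt((9 + 4641) - 77/2) = sqrt(4650 - 77/2) = sqrt(9223/2) = sqrt(18446)/2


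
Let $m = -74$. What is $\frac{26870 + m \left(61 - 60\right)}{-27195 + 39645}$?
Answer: $\frac{4466}{2075} \approx 2.1523$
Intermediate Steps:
$\frac{26870 + m \left(61 - 60\right)}{-27195 + 39645} = \frac{26870 - 74 \left(61 - 60\right)}{-27195 + 39645} = \frac{26870 - 74}{12450} = \left(26870 - 74\right) \frac{1}{12450} = 26796 \cdot \frac{1}{12450} = \frac{4466}{2075}$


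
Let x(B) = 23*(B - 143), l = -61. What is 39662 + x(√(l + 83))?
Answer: 36373 + 23*√22 ≈ 36481.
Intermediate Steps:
x(B) = -3289 + 23*B (x(B) = 23*(-143 + B) = -3289 + 23*B)
39662 + x(√(l + 83)) = 39662 + (-3289 + 23*√(-61 + 83)) = 39662 + (-3289 + 23*√22) = 36373 + 23*√22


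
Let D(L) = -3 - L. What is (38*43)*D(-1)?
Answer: -3268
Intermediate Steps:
(38*43)*D(-1) = (38*43)*(-3 - 1*(-1)) = 1634*(-3 + 1) = 1634*(-2) = -3268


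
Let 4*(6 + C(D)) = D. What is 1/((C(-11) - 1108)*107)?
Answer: -4/477969 ≈ -8.3687e-6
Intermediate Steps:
C(D) = -6 + D/4
1/((C(-11) - 1108)*107) = 1/(((-6 + (¼)*(-11)) - 1108)*107) = 1/(((-6 - 11/4) - 1108)*107) = 1/((-35/4 - 1108)*107) = 1/(-4467/4*107) = 1/(-477969/4) = -4/477969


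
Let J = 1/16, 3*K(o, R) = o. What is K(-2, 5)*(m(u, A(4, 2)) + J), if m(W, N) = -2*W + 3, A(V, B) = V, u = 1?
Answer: -17/24 ≈ -0.70833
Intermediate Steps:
K(o, R) = o/3
J = 1/16 ≈ 0.062500
m(W, N) = 3 - 2*W
K(-2, 5)*(m(u, A(4, 2)) + J) = ((1/3)*(-2))*((3 - 2*1) + 1/16) = -2*((3 - 2) + 1/16)/3 = -2*(1 + 1/16)/3 = -2/3*17/16 = -17/24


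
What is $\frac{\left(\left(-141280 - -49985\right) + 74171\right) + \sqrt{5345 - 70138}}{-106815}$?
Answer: $\frac{5708}{35605} - \frac{i \sqrt{64793}}{106815} \approx 0.16031 - 0.002383 i$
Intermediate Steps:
$\frac{\left(\left(-141280 - -49985\right) + 74171\right) + \sqrt{5345 - 70138}}{-106815} = \left(\left(\left(-141280 + 49985\right) + 74171\right) + \sqrt{-64793}\right) \left(- \frac{1}{106815}\right) = \left(\left(-91295 + 74171\right) + i \sqrt{64793}\right) \left(- \frac{1}{106815}\right) = \left(-17124 + i \sqrt{64793}\right) \left(- \frac{1}{106815}\right) = \frac{5708}{35605} - \frac{i \sqrt{64793}}{106815}$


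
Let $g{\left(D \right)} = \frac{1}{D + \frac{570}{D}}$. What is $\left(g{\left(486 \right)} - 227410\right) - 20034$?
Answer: $- \frac{9764387603}{39461} \approx -2.4744 \cdot 10^{5}$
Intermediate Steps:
$\left(g{\left(486 \right)} - 227410\right) - 20034 = \left(\frac{486}{570 + 486^{2}} - 227410\right) - 20034 = \left(\frac{486}{570 + 236196} - 227410\right) - 20034 = \left(\frac{486}{236766} - 227410\right) - 20034 = \left(486 \cdot \frac{1}{236766} - 227410\right) - 20034 = \left(\frac{81}{39461} - 227410\right) - 20034 = - \frac{8973825929}{39461} - 20034 = - \frac{9764387603}{39461}$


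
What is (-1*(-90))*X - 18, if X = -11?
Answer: -1008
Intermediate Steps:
(-1*(-90))*X - 18 = -1*(-90)*(-11) - 18 = 90*(-11) - 18 = -990 - 18 = -1008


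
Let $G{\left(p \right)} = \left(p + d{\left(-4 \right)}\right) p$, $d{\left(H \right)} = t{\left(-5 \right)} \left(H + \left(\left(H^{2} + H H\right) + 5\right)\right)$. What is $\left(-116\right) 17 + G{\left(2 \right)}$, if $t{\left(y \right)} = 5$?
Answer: $-1638$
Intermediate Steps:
$d{\left(H \right)} = 25 + 5 H + 10 H^{2}$ ($d{\left(H \right)} = 5 \left(H + \left(\left(H^{2} + H H\right) + 5\right)\right) = 5 \left(H + \left(\left(H^{2} + H^{2}\right) + 5\right)\right) = 5 \left(H + \left(2 H^{2} + 5\right)\right) = 5 \left(H + \left(5 + 2 H^{2}\right)\right) = 5 \left(5 + H + 2 H^{2}\right) = 25 + 5 H + 10 H^{2}$)
$G{\left(p \right)} = p \left(165 + p\right)$ ($G{\left(p \right)} = \left(p + \left(25 + 5 \left(-4\right) + 10 \left(-4\right)^{2}\right)\right) p = \left(p + \left(25 - 20 + 10 \cdot 16\right)\right) p = \left(p + \left(25 - 20 + 160\right)\right) p = \left(p + 165\right) p = \left(165 + p\right) p = p \left(165 + p\right)$)
$\left(-116\right) 17 + G{\left(2 \right)} = \left(-116\right) 17 + 2 \left(165 + 2\right) = -1972 + 2 \cdot 167 = -1972 + 334 = -1638$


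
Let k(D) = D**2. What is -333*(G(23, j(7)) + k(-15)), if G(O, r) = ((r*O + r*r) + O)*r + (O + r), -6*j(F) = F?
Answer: -1995743/24 ≈ -83156.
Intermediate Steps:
j(F) = -F/6
G(O, r) = O + r + r*(O + r**2 + O*r) (G(O, r) = ((O*r + r**2) + O)*r + (O + r) = ((r**2 + O*r) + O)*r + (O + r) = (O + r**2 + O*r)*r + (O + r) = r*(O + r**2 + O*r) + (O + r) = O + r + r*(O + r**2 + O*r))
-333*(G(23, j(7)) + k(-15)) = -333*((23 - 1/6*7 + (-1/6*7)**3 + 23*(-1/6*7) + 23*(-1/6*7)**2) + (-15)**2) = -333*((23 - 7/6 + (-7/6)**3 + 23*(-7/6) + 23*(-7/6)**2) + 225) = -333*((23 - 7/6 - 343/216 - 161/6 + 23*(49/36)) + 225) = -333*((23 - 7/6 - 343/216 - 161/6 + 1127/36) + 225) = -333*(5339/216 + 225) = -333*53939/216 = -1995743/24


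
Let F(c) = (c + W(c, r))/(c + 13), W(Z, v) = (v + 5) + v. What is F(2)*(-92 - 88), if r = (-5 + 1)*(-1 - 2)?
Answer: -372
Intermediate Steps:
r = 12 (r = -4*(-3) = 12)
W(Z, v) = 5 + 2*v (W(Z, v) = (5 + v) + v = 5 + 2*v)
F(c) = (29 + c)/(13 + c) (F(c) = (c + (5 + 2*12))/(c + 13) = (c + (5 + 24))/(13 + c) = (c + 29)/(13 + c) = (29 + c)/(13 + c))
F(2)*(-92 - 88) = ((29 + 2)/(13 + 2))*(-92 - 88) = (31/15)*(-180) = -372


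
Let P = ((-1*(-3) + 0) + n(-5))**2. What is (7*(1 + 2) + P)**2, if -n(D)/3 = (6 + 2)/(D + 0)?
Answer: 4186116/625 ≈ 6697.8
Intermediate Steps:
n(D) = -24/D (n(D) = -3*(6 + 2)/(D + 0) = -24/D)
P = 1521/25 (P = ((-1*(-3) + 0) - 24/(-5))**2 = ((3 + 0) - 24*(-1/5))**2 = (3 + 24/5)**2 = (39/5)**2 = 1521/25 ≈ 60.840)
(7*(1 + 2) + P)**2 = (7*(1 + 2) + 1521/25)**2 = (7*3 + 1521/25)**2 = (21 + 1521/25)**2 = (2046/25)**2 = 4186116/625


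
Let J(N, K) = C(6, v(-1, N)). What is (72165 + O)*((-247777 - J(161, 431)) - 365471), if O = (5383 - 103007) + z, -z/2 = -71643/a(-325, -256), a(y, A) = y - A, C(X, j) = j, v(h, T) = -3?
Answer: 388379710155/23 ≈ 1.6886e+10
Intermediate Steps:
J(N, K) = -3
z = -47762/23 (z = -(-143286)/(-325 - 1*(-256)) = -(-143286)/(-325 + 256) = -(-143286)/(-69) = -(-143286)*(-1)/69 = -2*23881/23 = -47762/23 ≈ -2076.6)
O = -2293114/23 (O = (5383 - 103007) - 47762/23 = -97624 - 47762/23 = -2293114/23 ≈ -99701.)
(72165 + O)*((-247777 - J(161, 431)) - 365471) = (72165 - 2293114/23)*((-247777 - 1*(-3)) - 365471) = -633319*((-247777 + 3) - 365471)/23 = -633319*(-247774 - 365471)/23 = -633319/23*(-613245) = 388379710155/23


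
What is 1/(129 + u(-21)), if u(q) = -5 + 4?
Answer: 1/128 ≈ 0.0078125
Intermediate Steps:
u(q) = -1
1/(129 + u(-21)) = 1/(129 - 1) = 1/128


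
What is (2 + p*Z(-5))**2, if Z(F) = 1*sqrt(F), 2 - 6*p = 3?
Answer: (12 - I*sqrt(5))**2/36 ≈ 3.8611 - 1.4907*I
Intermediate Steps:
p = -1/6 (p = 1/3 - 1/6*3 = 1/3 - 1/2 = -1/6 ≈ -0.16667)
Z(F) = sqrt(F)
(2 + p*Z(-5))**2 = (2 - I*sqrt(5)/6)**2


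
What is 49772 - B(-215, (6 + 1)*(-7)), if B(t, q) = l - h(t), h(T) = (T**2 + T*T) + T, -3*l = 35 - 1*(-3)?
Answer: 426059/3 ≈ 1.4202e+5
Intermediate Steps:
l = -38/3 (l = -(35 - 1*(-3))/3 = -(35 + 3)/3 = -1/3*38 = -38/3 ≈ -12.667)
h(T) = T + 2*T**2 (h(T) = (T**2 + T**2) + T = 2*T**2 + T = T + 2*T**2)
B(t, q) = -38/3 - t*(1 + 2*t)
49772 - B(-215, (6 + 1)*(-7)) = 49772 - (-38/3 - 1*(-215) - 2*(-215)**2) = 49772 - (-38/3 + 215 - 2*46225) = 49772 - (-38/3 + 215 - 92450) = 49772 - 1*(-276743/3) = 49772 + 276743/3 = 426059/3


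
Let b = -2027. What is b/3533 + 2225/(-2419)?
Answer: -12764238/8546327 ≈ -1.4935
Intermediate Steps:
b/3533 + 2225/(-2419) = -2027/3533 + 2225/(-2419) = -2027*1/3533 + 2225*(-1/2419) = -2027/3533 - 2225/2419 = -12764238/8546327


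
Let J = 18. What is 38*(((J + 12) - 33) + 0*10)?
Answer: -114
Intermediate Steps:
38*(((J + 12) - 33) + 0*10) = 38*(((18 + 12) - 33) + 0*10) = 38*((30 - 33) + 0) = 38*(-3 + 0) = 38*(-3) = -114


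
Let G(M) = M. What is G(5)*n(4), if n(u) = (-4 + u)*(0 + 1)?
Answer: 0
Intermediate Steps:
n(u) = -4 + u (n(u) = (-4 + u)*1 = -4 + u)
G(5)*n(4) = 5*(-4 + 4) = 5*0 = 0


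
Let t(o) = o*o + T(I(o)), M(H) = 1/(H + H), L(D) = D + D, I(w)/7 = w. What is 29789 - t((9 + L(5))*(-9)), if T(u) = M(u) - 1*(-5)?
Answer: 1299943/2394 ≈ 543.00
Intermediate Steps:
I(w) = 7*w
L(D) = 2*D
M(H) = 1/(2*H)
T(u) = 5 + 1/(2*u) (T(u) = 1/(2*u) - 1*(-5) = 1/(2*u) + 5 = 5 + 1/(2*u))
t(o) = 5 + o**2 + 1/(14*o) (t(o) = o*o + (5 + 1/(2*((7*o)))) = o**2 + (5 + (1/(7*o))/2) = o**2 + (5 + 1/(14*o)) = 5 + o**2 + 1/(14*o))
29789 - t((9 + L(5))*(-9)) = 29789 - (5 + ((9 + 2*5)*(-9))**2 + 1/(14*(((9 + 2*5)*(-9))))) = 29789 - (5 + ((9 + 10)*(-9))**2 + 1/(14*(((9 + 10)*(-9))))) = 29789 - (5 + (19*(-9))**2 + 1/(14*((19*(-9))))) = 29789 - (5 + (-171)**2 + (1/14)/(-171)) = 29789 - (5 + 29241 + (1/14)*(-1/171)) = 29789 - (5 + 29241 - 1/2394) = 29789 - 1*70014923/2394 = 29789 - 70014923/2394 = 1299943/2394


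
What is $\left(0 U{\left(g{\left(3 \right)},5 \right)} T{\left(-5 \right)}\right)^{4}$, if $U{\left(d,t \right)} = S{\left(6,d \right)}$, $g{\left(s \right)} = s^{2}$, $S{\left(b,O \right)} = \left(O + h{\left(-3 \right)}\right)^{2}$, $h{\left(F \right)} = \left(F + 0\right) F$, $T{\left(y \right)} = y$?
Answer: $0$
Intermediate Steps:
$h{\left(F \right)} = F^{2}$ ($h{\left(F \right)} = F F = F^{2}$)
$S{\left(b,O \right)} = \left(9 + O\right)^{2}$ ($S{\left(b,O \right)} = \left(O + \left(-3\right)^{2}\right)^{2} = \left(O + 9\right)^{2} = \left(9 + O\right)^{2}$)
$U{\left(d,t \right)} = \left(9 + d\right)^{2}$
$\left(0 U{\left(g{\left(3 \right)},5 \right)} T{\left(-5 \right)}\right)^{4} = \left(0 \left(9 + 3^{2}\right)^{2} \left(-5\right)\right)^{4} = \left(0 \left(9 + 9\right)^{2} \left(-5\right)\right)^{4} = \left(0 \cdot 18^{2} \left(-5\right)\right)^{4} = \left(0 \cdot 324 \left(-5\right)\right)^{4} = \left(0 \left(-5\right)\right)^{4} = 0^{4} = 0$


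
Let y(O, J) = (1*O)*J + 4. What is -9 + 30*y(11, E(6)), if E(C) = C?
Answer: 2091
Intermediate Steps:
y(O, J) = 4 + J*O (y(O, J) = O*J + 4 = J*O + 4 = 4 + J*O)
-9 + 30*y(11, E(6)) = -9 + 30*(4 + 6*11) = -9 + 30*(4 + 66) = -9 + 30*70 = -9 + 2100 = 2091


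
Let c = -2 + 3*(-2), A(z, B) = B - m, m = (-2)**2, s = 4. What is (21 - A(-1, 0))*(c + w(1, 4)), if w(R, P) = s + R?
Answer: -75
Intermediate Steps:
m = 4
w(R, P) = 4 + R
A(z, B) = -4 + B (A(z, B) = B - 1*4 = B - 4 = -4 + B)
c = -8 (c = -2 - 6 = -8)
(21 - A(-1, 0))*(c + w(1, 4)) = (21 - (-4 + 0))*(-8 + (4 + 1)) = (21 - 1*(-4))*(-8 + 5) = (21 + 4)*(-3) = 25*(-3) = -75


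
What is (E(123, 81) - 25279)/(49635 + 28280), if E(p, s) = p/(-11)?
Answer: -278192/857065 ≈ -0.32459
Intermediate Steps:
E(p, s) = -p/11 (E(p, s) = p*(-1/11) = -p/11)
(E(123, 81) - 25279)/(49635 + 28280) = (-1/11*123 - 25279)/(49635 + 28280) = (-123/11 - 25279)/77915 = -278192/11*1/77915 = -278192/857065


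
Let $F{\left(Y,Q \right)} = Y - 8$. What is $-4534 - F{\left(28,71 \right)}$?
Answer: $-4554$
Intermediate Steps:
$F{\left(Y,Q \right)} = -8 + Y$ ($F{\left(Y,Q \right)} = Y - 8 = -8 + Y$)
$-4534 - F{\left(28,71 \right)} = -4534 - \left(-8 + 28\right) = -4534 - 20 = -4554$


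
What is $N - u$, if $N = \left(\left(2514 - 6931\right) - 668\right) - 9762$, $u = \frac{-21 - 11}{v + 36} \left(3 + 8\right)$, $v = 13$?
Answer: $- \frac{727151}{49} \approx -14840.0$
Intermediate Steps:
$u = - \frac{352}{49}$ ($u = \frac{-21 - 11}{13 + 36} \left(3 + 8\right) = - \frac{32}{49} \cdot 11 = \left(-32\right) \frac{1}{49} \cdot 11 = \left(- \frac{32}{49}\right) 11 = - \frac{352}{49} \approx -7.1837$)
$N = -14847$ ($N = \left(\left(2514 - 6931\right) - 668\right) - 9762 = \left(-4417 - 668\right) - 9762 = -5085 - 9762 = -14847$)
$N - u = -14847 - - \frac{352}{49} = -14847 + \frac{352}{49} = - \frac{727151}{49}$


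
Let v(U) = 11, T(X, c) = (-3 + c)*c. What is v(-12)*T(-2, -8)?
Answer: 968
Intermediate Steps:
T(X, c) = c*(-3 + c)
v(-12)*T(-2, -8) = 11*(-8*(-3 - 8)) = 11*(-8*(-11)) = 11*88 = 968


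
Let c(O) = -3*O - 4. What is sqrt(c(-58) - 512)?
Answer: 3*I*sqrt(38) ≈ 18.493*I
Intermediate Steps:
c(O) = -4 - 3*O
sqrt(c(-58) - 512) = sqrt((-4 - 3*(-58)) - 512) = sqrt((-4 + 174) - 512) = sqrt(170 - 512) = sqrt(-342) = 3*I*sqrt(38)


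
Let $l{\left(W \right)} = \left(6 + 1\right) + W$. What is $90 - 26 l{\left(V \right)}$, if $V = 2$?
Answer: $-144$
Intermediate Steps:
$l{\left(W \right)} = 7 + W$
$90 - 26 l{\left(V \right)} = 90 - 26 \left(7 + 2\right) = 90 - 234 = -144$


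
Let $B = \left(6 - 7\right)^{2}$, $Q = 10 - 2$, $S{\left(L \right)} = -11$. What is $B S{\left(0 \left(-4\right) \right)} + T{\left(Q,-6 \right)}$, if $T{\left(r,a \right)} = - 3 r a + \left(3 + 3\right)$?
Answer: $139$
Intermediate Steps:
$Q = 8$ ($Q = 10 - 2 = 8$)
$T{\left(r,a \right)} = 6 - 3 a r$ ($T{\left(r,a \right)} = - 3 a r + 6 = 6 - 3 a r$)
$B = 1$ ($B = \left(-1\right)^{2} = 1$)
$B S{\left(0 \left(-4\right) \right)} + T{\left(Q,-6 \right)} = 1 \left(-11\right) - \left(-6 - 144\right) = -11 + \left(6 + 144\right) = -11 + 150 = 139$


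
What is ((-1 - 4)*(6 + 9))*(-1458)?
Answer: 109350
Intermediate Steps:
((-1 - 4)*(6 + 9))*(-1458) = -5*15*(-1458) = -75*(-1458) = 109350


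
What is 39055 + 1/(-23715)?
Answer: 926189324/23715 ≈ 39055.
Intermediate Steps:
39055 + 1/(-23715) = 39055 - 1/23715 = 926189324/23715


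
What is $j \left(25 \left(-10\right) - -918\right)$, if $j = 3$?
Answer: $2004$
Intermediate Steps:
$j \left(25 \left(-10\right) - -918\right) = 3 \left(25 \left(-10\right) - -918\right) = 3 \left(-250 + 918\right) = 3 \cdot 668 = 2004$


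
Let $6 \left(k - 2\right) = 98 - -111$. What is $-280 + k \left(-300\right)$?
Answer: $-11330$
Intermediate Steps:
$k = \frac{221}{6}$ ($k = 2 + \frac{98 - -111}{6} = 2 + \frac{98 + 111}{6} = 2 + \frac{1}{6} \cdot 209 = 2 + \frac{209}{6} = \frac{221}{6} \approx 36.833$)
$-280 + k \left(-300\right) = -280 + \frac{221}{6} \left(-300\right) = -280 - 11050 = -11330$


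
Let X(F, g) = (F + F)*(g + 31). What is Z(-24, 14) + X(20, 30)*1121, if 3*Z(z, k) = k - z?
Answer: 8205758/3 ≈ 2.7353e+6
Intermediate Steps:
Z(z, k) = -z/3 + k/3 (Z(z, k) = (k - z)/3 = -z/3 + k/3)
X(F, g) = 2*F*(31 + g) (X(F, g) = (2*F)*(31 + g) = 2*F*(31 + g))
Z(-24, 14) + X(20, 30)*1121 = (-1/3*(-24) + (1/3)*14) + (2*20*(31 + 30))*1121 = (8 + 14/3) + (2*20*61)*1121 = 38/3 + 2440*1121 = 38/3 + 2735240 = 8205758/3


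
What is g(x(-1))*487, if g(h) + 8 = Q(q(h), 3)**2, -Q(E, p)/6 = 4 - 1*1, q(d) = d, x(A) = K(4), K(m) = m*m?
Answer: 153892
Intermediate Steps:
K(m) = m**2
x(A) = 16 (x(A) = 4**2 = 16)
Q(E, p) = -18 (Q(E, p) = -6*(4 - 1*1) = -6*(4 - 1) = -6*3 = -18)
g(h) = 316 (g(h) = -8 + (-18)**2 = -8 + 324 = 316)
g(x(-1))*487 = 316*487 = 153892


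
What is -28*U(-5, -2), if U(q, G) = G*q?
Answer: -280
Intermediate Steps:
-28*U(-5, -2) = -(-56)*(-5) = -28*10 = -280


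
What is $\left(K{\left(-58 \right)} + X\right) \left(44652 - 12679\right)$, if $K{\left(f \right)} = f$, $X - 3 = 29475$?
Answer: $940645660$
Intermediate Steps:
$X = 29478$ ($X = 3 + 29475 = 29478$)
$\left(K{\left(-58 \right)} + X\right) \left(44652 - 12679\right) = \left(-58 + 29478\right) \left(44652 - 12679\right) = 29420 \cdot 31973 = 940645660$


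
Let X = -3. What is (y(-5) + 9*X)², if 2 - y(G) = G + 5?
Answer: 625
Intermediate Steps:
y(G) = -3 - G (y(G) = 2 - (G + 5) = 2 - (5 + G) = 2 + (-5 - G) = -3 - G)
(y(-5) + 9*X)² = ((-3 - 1*(-5)) + 9*(-3))² = ((-3 + 5) - 27)² = (2 - 27)² = (-25)² = 625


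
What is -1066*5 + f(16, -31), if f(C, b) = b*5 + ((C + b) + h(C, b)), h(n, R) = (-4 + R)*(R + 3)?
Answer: -4520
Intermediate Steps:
h(n, R) = (-4 + R)*(3 + R)
f(C, b) = -12 + C + b**2 + 5*b (f(C, b) = b*5 + ((C + b) + (-12 + b**2 - b)) = 5*b + (-12 + C + b**2) = -12 + C + b**2 + 5*b)
-1066*5 + f(16, -31) = -1066*5 + (-12 + 16 + (-31)**2 + 5*(-31)) = -5330 + (-12 + 16 + 961 - 155) = -5330 + 810 = -4520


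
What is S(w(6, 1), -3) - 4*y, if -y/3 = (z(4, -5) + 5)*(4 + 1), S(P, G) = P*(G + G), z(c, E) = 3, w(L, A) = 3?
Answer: 462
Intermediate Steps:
S(P, G) = 2*G*P (S(P, G) = P*(2*G) = 2*G*P)
y = -120 (y = -3*(3 + 5)*(4 + 1) = -24*5 = -3*40 = -120)
S(w(6, 1), -3) - 4*y = 2*(-3)*3 - 4*(-120) = -18 + 480 = 462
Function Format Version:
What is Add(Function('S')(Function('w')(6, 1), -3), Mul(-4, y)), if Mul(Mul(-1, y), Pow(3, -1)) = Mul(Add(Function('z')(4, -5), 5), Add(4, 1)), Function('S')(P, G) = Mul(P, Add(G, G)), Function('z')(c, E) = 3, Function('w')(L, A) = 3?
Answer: 462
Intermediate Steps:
Function('S')(P, G) = Mul(2, G, P) (Function('S')(P, G) = Mul(P, Mul(2, G)) = Mul(2, G, P))
y = -120 (y = Mul(-3, Mul(Add(3, 5), Add(4, 1))) = Mul(-3, Mul(8, 5)) = Mul(-3, 40) = -120)
Add(Function('S')(Function('w')(6, 1), -3), Mul(-4, y)) = Add(Mul(2, -3, 3), Mul(-4, -120)) = Add(-18, 480) = 462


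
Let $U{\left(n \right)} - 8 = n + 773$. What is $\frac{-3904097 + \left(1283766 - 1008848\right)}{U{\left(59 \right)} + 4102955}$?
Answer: $- \frac{3629179}{4103795} \approx -0.88435$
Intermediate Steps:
$U{\left(n \right)} = 781 + n$ ($U{\left(n \right)} = 8 + \left(n + 773\right) = 8 + \left(773 + n\right) = 781 + n$)
$\frac{-3904097 + \left(1283766 - 1008848\right)}{U{\left(59 \right)} + 4102955} = \frac{-3904097 + \left(1283766 - 1008848\right)}{\left(781 + 59\right) + 4102955} = \frac{-3904097 + \left(1283766 - 1008848\right)}{840 + 4102955} = \frac{-3904097 + 274918}{4103795} = \left(-3629179\right) \frac{1}{4103795} = - \frac{3629179}{4103795}$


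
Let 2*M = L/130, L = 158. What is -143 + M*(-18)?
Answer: -10006/65 ≈ -153.94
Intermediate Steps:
M = 79/130 (M = (158/130)/2 = (158*(1/130))/2 = (1/2)*(79/65) = 79/130 ≈ 0.60769)
-143 + M*(-18) = -143 + (79/130)*(-18) = -143 - 711/65 = -10006/65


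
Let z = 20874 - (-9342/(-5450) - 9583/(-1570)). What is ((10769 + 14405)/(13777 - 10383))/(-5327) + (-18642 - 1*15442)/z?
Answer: -263864698271379277/161400057799797649 ≈ -1.6348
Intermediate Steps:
z = 17854148671/855650 (z = 20874 - (-9342*(-1/5450) - 9583*(-1/1570)) = 20874 - (4671/2725 + 9583/1570) = 20874 - 1*6689429/855650 = 20874 - 6689429/855650 = 17854148671/855650 ≈ 20866.)
((10769 + 14405)/(13777 - 10383))/(-5327) + (-18642 - 1*15442)/z = ((10769 + 14405)/(13777 - 10383))/(-5327) + (-18642 - 1*15442)/(17854148671/855650) = (25174/3394)*(-1/5327) + (-18642 - 15442)*(855650/17854148671) = (25174*(1/3394))*(-1/5327) - 34084*855650/17854148671 = (12587/1697)*(-1/5327) - 29163974600/17854148671 = -12587/9039919 - 29163974600/17854148671 = -263864698271379277/161400057799797649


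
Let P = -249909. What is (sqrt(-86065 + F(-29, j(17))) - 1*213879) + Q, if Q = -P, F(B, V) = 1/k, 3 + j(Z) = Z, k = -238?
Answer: 36030 + I*sqrt(4875066098)/238 ≈ 36030.0 + 293.37*I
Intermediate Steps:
j(Z) = -3 + Z
F(B, V) = -1/238 (F(B, V) = 1/(-238) = -1/238)
Q = 249909 (Q = -1*(-249909) = 249909)
(sqrt(-86065 + F(-29, j(17))) - 1*213879) + Q = (sqrt(-86065 - 1/238) - 1*213879) + 249909 = (sqrt(-20483471/238) - 213879) + 249909 = (I*sqrt(4875066098)/238 - 213879) + 249909 = (-213879 + I*sqrt(4875066098)/238) + 249909 = 36030 + I*sqrt(4875066098)/238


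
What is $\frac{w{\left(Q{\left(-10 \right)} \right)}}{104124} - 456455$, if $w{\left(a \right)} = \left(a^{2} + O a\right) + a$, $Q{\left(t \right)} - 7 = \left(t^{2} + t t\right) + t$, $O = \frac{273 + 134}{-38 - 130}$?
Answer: $- \frac{7984684157731}{17492832} \approx -4.5645 \cdot 10^{5}$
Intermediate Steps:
$O = - \frac{407}{168}$ ($O = \frac{407}{-168} = 407 \left(- \frac{1}{168}\right) = - \frac{407}{168} \approx -2.4226$)
$Q{\left(t \right)} = 7 + t + 2 t^{2}$ ($Q{\left(t \right)} = 7 + \left(\left(t^{2} + t t\right) + t\right) = 7 + \left(\left(t^{2} + t^{2}\right) + t\right) = 7 + \left(2 t^{2} + t\right) = 7 + \left(t + 2 t^{2}\right) = 7 + t + 2 t^{2}$)
$w{\left(a \right)} = a^{2} - \frac{239 a}{168}$ ($w{\left(a \right)} = \left(a^{2} - \frac{407 a}{168}\right) + a = a^{2} - \frac{239 a}{168}$)
$\frac{w{\left(Q{\left(-10 \right)} \right)}}{104124} - 456455 = \frac{\frac{1}{168} \left(7 - 10 + 2 \left(-10\right)^{2}\right) \left(-239 + 168 \left(7 - 10 + 2 \left(-10\right)^{2}\right)\right)}{104124} - 456455 = \frac{\left(7 - 10 + 2 \cdot 100\right) \left(-239 + 168 \left(7 - 10 + 2 \cdot 100\right)\right)}{168} \cdot \frac{1}{104124} - 456455 = \frac{\left(7 - 10 + 200\right) \left(-239 + 168 \left(7 - 10 + 200\right)\right)}{168} \cdot \frac{1}{104124} - 456455 = \frac{1}{168} \cdot 197 \left(-239 + 168 \cdot 197\right) \frac{1}{104124} - 456455 = \frac{1}{168} \cdot 197 \left(-239 + 33096\right) \frac{1}{104124} - 456455 = \frac{1}{168} \cdot 197 \cdot 32857 \cdot \frac{1}{104124} - 456455 = \frac{6472829}{168} \cdot \frac{1}{104124} - 456455 = \frac{6472829}{17492832} - 456455 = - \frac{7984684157731}{17492832}$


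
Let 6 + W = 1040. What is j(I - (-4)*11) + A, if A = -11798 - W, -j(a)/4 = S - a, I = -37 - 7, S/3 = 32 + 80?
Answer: -14176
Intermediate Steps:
S = 336 (S = 3*(32 + 80) = 3*112 = 336)
W = 1034 (W = -6 + 1040 = 1034)
I = -44
j(a) = -1344 + 4*a (j(a) = -4*(336 - a) = -1344 + 4*a)
A = -12832 (A = -11798 - 1*1034 = -11798 - 1034 = -12832)
j(I - (-4)*11) + A = (-1344 + 4*(-44 - (-4)*11)) - 12832 = (-1344 + 4*(-44 - 1*(-44))) - 12832 = (-1344 + 4*(-44 + 44)) - 12832 = (-1344 + 4*0) - 12832 = (-1344 + 0) - 12832 = -1344 - 12832 = -14176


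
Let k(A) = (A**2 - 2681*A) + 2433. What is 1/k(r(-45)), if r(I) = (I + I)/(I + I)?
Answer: -1/247 ≈ -0.0040486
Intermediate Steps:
r(I) = 1 (r(I) = (2*I)/((2*I)) = (2*I)*(1/(2*I)) = 1)
k(A) = 2433 + A**2 - 2681*A
1/k(r(-45)) = 1/(2433 + 1**2 - 2681*1) = 1/(2433 + 1 - 2681) = 1/(-247) = -1/247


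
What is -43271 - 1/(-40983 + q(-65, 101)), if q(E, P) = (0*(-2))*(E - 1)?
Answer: -1773375392/40983 ≈ -43271.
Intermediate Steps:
q(E, P) = 0 (q(E, P) = 0*(-1 + E) = 0)
-43271 - 1/(-40983 + q(-65, 101)) = -43271 - 1/(-40983 + 0) = -43271 - 1/(-40983) = -43271 - 1*(-1/40983) = -43271 + 1/40983 = -1773375392/40983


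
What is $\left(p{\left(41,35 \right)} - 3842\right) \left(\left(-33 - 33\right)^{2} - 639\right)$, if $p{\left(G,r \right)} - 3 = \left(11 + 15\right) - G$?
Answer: $-14325318$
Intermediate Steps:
$p{\left(G,r \right)} = 29 - G$ ($p{\left(G,r \right)} = 3 - \left(-26 + G\right) = 29 - G$)
$\left(p{\left(41,35 \right)} - 3842\right) \left(\left(-33 - 33\right)^{2} - 639\right) = \left(\left(29 - 41\right) - 3842\right) \left(\left(-33 - 33\right)^{2} - 639\right) = \left(\left(29 - 41\right) - 3842\right) \left(\left(-66\right)^{2} - 639\right) = \left(-12 - 3842\right) \left(4356 - 639\right) = \left(-3854\right) 3717 = -14325318$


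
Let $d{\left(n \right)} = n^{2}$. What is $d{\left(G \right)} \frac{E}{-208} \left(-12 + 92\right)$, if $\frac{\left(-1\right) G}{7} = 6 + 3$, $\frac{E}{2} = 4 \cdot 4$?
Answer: $- \frac{635040}{13} \approx -48849.0$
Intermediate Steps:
$E = 32$ ($E = 2 \cdot 4 \cdot 4 = 2 \cdot 16 = 32$)
$G = -63$ ($G = - 7 \left(6 + 3\right) = \left(-7\right) 9 = -63$)
$d{\left(G \right)} \frac{E}{-208} \left(-12 + 92\right) = \left(-63\right)^{2} \frac{32}{-208} \left(-12 + 92\right) = 3969 \cdot 32 \left(- \frac{1}{208}\right) 80 = 3969 \left(- \frac{2}{13}\right) 80 = \left(- \frac{7938}{13}\right) 80 = - \frac{635040}{13}$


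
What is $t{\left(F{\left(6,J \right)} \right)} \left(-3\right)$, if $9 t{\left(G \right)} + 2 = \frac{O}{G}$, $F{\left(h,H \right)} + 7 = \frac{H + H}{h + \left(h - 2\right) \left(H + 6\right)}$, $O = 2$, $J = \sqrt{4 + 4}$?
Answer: $\frac{7360}{9673} + \frac{20 \sqrt{2}}{9673} \approx 0.7638$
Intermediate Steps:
$J = 2 \sqrt{2}$ ($J = \sqrt{8} = 2 \sqrt{2} \approx 2.8284$)
$F{\left(h,H \right)} = -7 + \frac{2 H}{h + \left(-2 + h\right) \left(6 + H\right)}$ ($F{\left(h,H \right)} = -7 + \frac{H + H}{h + \left(h - 2\right) \left(H + 6\right)} = -7 + \frac{2 H}{h + \left(-2 + h\right) \left(6 + H\right)}$)
$t{\left(G \right)} = - \frac{2}{9} + \frac{2}{9 G}$ ($t{\left(G \right)} = - \frac{2}{9} + \frac{2 \frac{1}{G}}{9} = - \frac{2}{9} + \frac{2}{9 G}$)
$t{\left(F{\left(6,J \right)} \right)} \left(-3\right) = \frac{2 \left(1 - \frac{84 - 294 + 16 \cdot 2 \sqrt{2} - 7 \cdot 2 \sqrt{2} \cdot 6}{-12 - 2 \cdot 2 \sqrt{2} + 7 \cdot 6 + 2 \sqrt{2} \cdot 6}\right)}{9 \frac{84 - 294 + 16 \cdot 2 \sqrt{2} - 7 \cdot 2 \sqrt{2} \cdot 6}{-12 - 2 \cdot 2 \sqrt{2} + 7 \cdot 6 + 2 \sqrt{2} \cdot 6}} \left(-3\right) = \frac{2 \left(1 - \frac{84 - 294 + 32 \sqrt{2} - 84 \sqrt{2}}{-12 - 4 \sqrt{2} + 42 + 12 \sqrt{2}}\right)}{9 \frac{84 - 294 + 32 \sqrt{2} - 84 \sqrt{2}}{-12 - 4 \sqrt{2} + 42 + 12 \sqrt{2}}} \left(-3\right) = \frac{2 \left(1 - \frac{-210 - 52 \sqrt{2}}{30 + 8 \sqrt{2}}\right)}{9 \frac{-210 - 52 \sqrt{2}}{30 + 8 \sqrt{2}}} \left(-3\right) = \frac{2 \frac{30 + 8 \sqrt{2}}{-210 - 52 \sqrt{2}} \left(1 - \frac{-210 - 52 \sqrt{2}}{30 + 8 \sqrt{2}}\right)}{9} \left(-3\right) = \frac{2 \left(1 - \frac{-210 - 52 \sqrt{2}}{30 + 8 \sqrt{2}}\right) \left(30 + 8 \sqrt{2}\right)}{9 \left(-210 - 52 \sqrt{2}\right)} \left(-3\right) = - \frac{2 \left(1 - \frac{-210 - 52 \sqrt{2}}{30 + 8 \sqrt{2}}\right) \left(30 + 8 \sqrt{2}\right)}{3 \left(-210 - 52 \sqrt{2}\right)}$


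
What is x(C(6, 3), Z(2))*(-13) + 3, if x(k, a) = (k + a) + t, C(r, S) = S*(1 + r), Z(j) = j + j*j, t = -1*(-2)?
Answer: -374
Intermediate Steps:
t = 2
Z(j) = j + j²
x(k, a) = 2 + a + k (x(k, a) = (k + a) + 2 = (a + k) + 2 = 2 + a + k)
x(C(6, 3), Z(2))*(-13) + 3 = (2 + 2*(1 + 2) + 3*(1 + 6))*(-13) + 3 = (2 + 2*3 + 3*7)*(-13) + 3 = (2 + 6 + 21)*(-13) + 3 = 29*(-13) + 3 = -377 + 3 = -374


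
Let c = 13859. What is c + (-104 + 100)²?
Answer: 13875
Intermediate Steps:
c + (-104 + 100)² = 13859 + (-104 + 100)² = 13859 + (-4)² = 13859 + 16 = 13875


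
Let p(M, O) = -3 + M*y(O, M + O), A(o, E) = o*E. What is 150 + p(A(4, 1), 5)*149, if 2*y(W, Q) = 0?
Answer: -297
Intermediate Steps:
y(W, Q) = 0 (y(W, Q) = (½)*0 = 0)
A(o, E) = E*o
p(M, O) = -3 (p(M, O) = -3 + M*0 = -3 + 0 = -3)
150 + p(A(4, 1), 5)*149 = 150 - 3*149 = 150 - 447 = -297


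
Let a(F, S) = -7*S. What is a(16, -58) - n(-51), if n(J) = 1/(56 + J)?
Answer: 2029/5 ≈ 405.80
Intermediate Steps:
a(16, -58) - n(-51) = -7*(-58) - 1/(56 - 51) = 406 - 1/5 = 406 - 1*⅕ = 406 - ⅕ = 2029/5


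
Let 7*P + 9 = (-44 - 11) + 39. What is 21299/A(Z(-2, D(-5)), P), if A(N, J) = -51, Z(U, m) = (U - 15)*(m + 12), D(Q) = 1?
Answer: -21299/51 ≈ -417.63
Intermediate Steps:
P = -25/7 (P = -9/7 + ((-44 - 11) + 39)/7 = -9/7 + (-55 + 39)/7 = -9/7 + (⅐)*(-16) = -9/7 - 16/7 = -25/7 ≈ -3.5714)
Z(U, m) = (-15 + U)*(12 + m)
21299/A(Z(-2, D(-5)), P) = 21299/(-51) = 21299*(-1/51) = -21299/51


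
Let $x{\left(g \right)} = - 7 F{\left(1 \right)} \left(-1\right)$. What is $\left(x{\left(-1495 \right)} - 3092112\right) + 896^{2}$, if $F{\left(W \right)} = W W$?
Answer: $-2289289$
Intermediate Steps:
$F{\left(W \right)} = W^{2}$
$x{\left(g \right)} = 7$ ($x{\left(g \right)} = - 7 \cdot 1^{2} \left(-1\right) = \left(-7\right) 1 \left(-1\right) = \left(-7\right) \left(-1\right) = 7$)
$\left(x{\left(-1495 \right)} - 3092112\right) + 896^{2} = \left(7 - 3092112\right) + 896^{2} = -3092105 + 802816 = -2289289$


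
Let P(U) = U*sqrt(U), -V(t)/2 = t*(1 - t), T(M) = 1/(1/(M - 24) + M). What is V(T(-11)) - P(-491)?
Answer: 14735/74498 + 491*I*sqrt(491) ≈ 0.19779 + 10880.0*I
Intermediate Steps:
T(M) = 1/(M + 1/(-24 + M)) (T(M) = 1/(1/(-24 + M) + M) = 1/(M + 1/(-24 + M)))
V(t) = -2*t*(1 - t)
P(U) = U**(3/2)
V(T(-11)) - P(-491) = 2*((-24 - 11)/(1 + (-11)**2 - 24*(-11)))*(-1 + (-24 - 11)/(1 + (-11)**2 - 24*(-11))) - (-491)**(3/2) = 2*(-35/(1 + 121 + 264))*(-1 - 35/(1 + 121 + 264)) - (-491)*I*sqrt(491) = 2*(-35/386)*(-1 - 35/386) + 491*I*sqrt(491) = 2*(-35/386)*(-421/386) + 491*I*sqrt(491) = 14735/74498 + 491*I*sqrt(491)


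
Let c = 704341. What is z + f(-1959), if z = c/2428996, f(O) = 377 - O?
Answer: 5674838997/2428996 ≈ 2336.3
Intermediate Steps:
z = 704341/2428996 ≈ 0.28997
z + f(-1959) = 704341/2428996 + (377 - 1*(-1959)) = 704341/2428996 + (377 + 1959) = 704341/2428996 + 2336 = 5674838997/2428996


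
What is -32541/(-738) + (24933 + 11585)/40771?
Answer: 451226465/10029666 ≈ 44.989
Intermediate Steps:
-32541/(-738) + (24933 + 11585)/40771 = -32541*(-1/738) + 36518*(1/40771) = 10847/246 + 36518/40771 = 451226465/10029666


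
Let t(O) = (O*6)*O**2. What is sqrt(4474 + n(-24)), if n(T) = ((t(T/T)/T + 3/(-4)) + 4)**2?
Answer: sqrt(4483) ≈ 66.955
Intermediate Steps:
t(O) = 6*O**3 (t(O) = (6*O)*O**2 = 6*O**3)
n(T) = (13/4 + 6/T)**2 (n(T) = (((6*(T/T)**3)/T + 3/(-4)) + 4)**2 = (((6*1**3)/T + 3*(-1/4)) + 4)**2 = (((6*1)/T - 3/4) + 4)**2 = ((6/T - 3/4) + 4)**2 = ((-3/4 + 6/T) + 4)**2 = (13/4 + 6/T)**2)
sqrt(4474 + n(-24)) = sqrt(4474 + (1/16)*(24 + 13*(-24))**2/(-24)**2) = sqrt(4474 + (1/16)*(1/576)*(24 - 312)**2) = sqrt(4474 + (1/16)*(1/576)*(-288)**2) = sqrt(4474 + (1/16)*(1/576)*82944) = sqrt(4474 + 9) = sqrt(4483)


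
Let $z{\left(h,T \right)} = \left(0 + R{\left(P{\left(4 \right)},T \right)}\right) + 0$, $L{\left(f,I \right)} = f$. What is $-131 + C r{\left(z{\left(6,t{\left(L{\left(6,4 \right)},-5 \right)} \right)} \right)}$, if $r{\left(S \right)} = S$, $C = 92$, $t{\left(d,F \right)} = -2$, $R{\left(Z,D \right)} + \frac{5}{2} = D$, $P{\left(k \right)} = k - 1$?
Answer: $-545$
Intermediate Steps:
$P{\left(k \right)} = -1 + k$ ($P{\left(k \right)} = k - 1 = -1 + k$)
$R{\left(Z,D \right)} = - \frac{5}{2} + D$
$z{\left(h,T \right)} = - \frac{5}{2} + T$ ($z{\left(h,T \right)} = \left(0 + \left(- \frac{5}{2} + T\right)\right) + 0 = \left(- \frac{5}{2} + T\right) + 0 = - \frac{5}{2} + T$)
$-131 + C r{\left(z{\left(6,t{\left(L{\left(6,4 \right)},-5 \right)} \right)} \right)} = -131 + 92 \left(- \frac{5}{2} - 2\right) = -131 + 92 \left(- \frac{9}{2}\right) = -131 - 414 = -545$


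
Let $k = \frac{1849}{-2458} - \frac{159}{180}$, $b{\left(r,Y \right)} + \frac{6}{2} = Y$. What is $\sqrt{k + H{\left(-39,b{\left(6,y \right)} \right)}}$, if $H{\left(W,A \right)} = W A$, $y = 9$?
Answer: $\frac{i \sqrt{320322264645}}{36870} \approx 15.35 i$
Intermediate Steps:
$b{\left(r,Y \right)} = -3 + Y$
$H{\left(W,A \right)} = A W$
$k = - \frac{120607}{73740}$ ($k = 1849 \left(- \frac{1}{2458}\right) - \frac{53}{60} = - \frac{1849}{2458} - \frac{53}{60} = - \frac{120607}{73740} \approx -1.6356$)
$\sqrt{k + H{\left(-39,b{\left(6,y \right)} \right)}} = \sqrt{- \frac{120607}{73740} + \left(-3 + 9\right) \left(-39\right)} = \sqrt{- \frac{120607}{73740} + 6 \left(-39\right)} = \sqrt{- \frac{120607}{73740} - 234} = \sqrt{- \frac{17375767}{73740}} = \frac{i \sqrt{320322264645}}{36870}$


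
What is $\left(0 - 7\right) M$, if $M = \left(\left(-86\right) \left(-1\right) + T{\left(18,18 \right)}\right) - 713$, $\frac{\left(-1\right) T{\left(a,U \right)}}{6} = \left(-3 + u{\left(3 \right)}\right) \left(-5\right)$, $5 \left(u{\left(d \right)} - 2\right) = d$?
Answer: $4473$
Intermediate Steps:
$u{\left(d \right)} = 2 + \frac{d}{5}$
$T{\left(a,U \right)} = -12$ ($T{\left(a,U \right)} = - 6 \left(-3 + \left(2 + \frac{1}{5} \cdot 3\right)\right) \left(-5\right) = - 6 \left(-3 + \left(2 + \frac{3}{5}\right)\right) \left(-5\right) = - 6 \left(-3 + \frac{13}{5}\right) \left(-5\right) = - 6 \left(\left(- \frac{2}{5}\right) \left(-5\right)\right) = \left(-6\right) 2 = -12$)
$M = -639$ ($M = \left(\left(-86\right) \left(-1\right) - 12\right) - 713 = \left(86 - 12\right) - 713 = 74 - 713 = -639$)
$\left(0 - 7\right) M = \left(0 - 7\right) \left(-639\right) = \left(-7\right) \left(-639\right) = 4473$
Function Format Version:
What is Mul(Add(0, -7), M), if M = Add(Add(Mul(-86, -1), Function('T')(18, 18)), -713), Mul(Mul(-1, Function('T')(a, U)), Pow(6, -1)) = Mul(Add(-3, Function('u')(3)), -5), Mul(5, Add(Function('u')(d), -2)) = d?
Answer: 4473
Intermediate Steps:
Function('u')(d) = Add(2, Mul(Rational(1, 5), d))
Function('T')(a, U) = -12 (Function('T')(a, U) = Mul(-6, Mul(Add(-3, Add(2, Mul(Rational(1, 5), 3))), -5)) = Mul(-6, Mul(Add(-3, Add(2, Rational(3, 5))), -5)) = Mul(-6, Mul(Add(-3, Rational(13, 5)), -5)) = Mul(-6, Mul(Rational(-2, 5), -5)) = Mul(-6, 2) = -12)
M = -639 (M = Add(Add(Mul(-86, -1), -12), -713) = Add(Add(86, -12), -713) = Add(74, -713) = -639)
Mul(Add(0, -7), M) = Mul(Add(0, -7), -639) = Mul(-7, -639) = 4473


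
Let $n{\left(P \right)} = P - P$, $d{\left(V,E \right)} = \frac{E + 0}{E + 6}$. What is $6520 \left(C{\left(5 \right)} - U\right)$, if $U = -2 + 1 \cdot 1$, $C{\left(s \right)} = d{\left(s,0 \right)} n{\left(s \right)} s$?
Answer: $6520$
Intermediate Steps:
$d{\left(V,E \right)} = \frac{E}{6 + E}$
$n{\left(P \right)} = 0$
$C{\left(s \right)} = 0$ ($C{\left(s \right)} = \frac{0}{6 + 0} \cdot 0 s = \frac{0}{6} \cdot 0 s = 0 \cdot \frac{1}{6} \cdot 0 s = 0 \cdot 0 s = 0 s = 0$)
$U = -1$ ($U = -2 + 1 = -1$)
$6520 \left(C{\left(5 \right)} - U\right) = 6520 \left(0 - -1\right) = 6520 \left(0 + 1\right) = 6520 \cdot 1 = 6520$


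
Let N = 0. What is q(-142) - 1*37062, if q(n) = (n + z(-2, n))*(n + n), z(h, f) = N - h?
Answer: 2698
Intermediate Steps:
z(h, f) = -h (z(h, f) = 0 - h = -h)
q(n) = 2*n*(2 + n) (q(n) = (n - 1*(-2))*(n + n) = (n + 2)*(2*n) = (2 + n)*(2*n) = 2*n*(2 + n))
q(-142) - 1*37062 = 2*(-142)*(2 - 142) - 1*37062 = 2*(-142)*(-140) - 37062 = 39760 - 37062 = 2698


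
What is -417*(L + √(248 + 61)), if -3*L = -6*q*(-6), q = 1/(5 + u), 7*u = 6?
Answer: 35028/41 - 417*√309 ≈ -6475.9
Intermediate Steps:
u = 6/7 (u = (⅐)*6 = 6/7 ≈ 0.85714)
q = 7/41 (q = 1/(5 + 6/7) = 1/(41/7) = 7/41 ≈ 0.17073)
L = -84/41 (L = -(-6*7/41)*(-6)/3 = -(-14)*(-6)/41 = -⅓*252/41 = -84/41 ≈ -2.0488)
-417*(L + √(248 + 61)) = -417*(-84/41 + √(248 + 61)) = -417*(-84/41 + √309) = 35028/41 - 417*√309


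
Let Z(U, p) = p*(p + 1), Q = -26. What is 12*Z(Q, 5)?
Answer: 360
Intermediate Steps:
Z(U, p) = p*(1 + p)
12*Z(Q, 5) = 12*(5*(1 + 5)) = 12*(5*6) = 12*30 = 360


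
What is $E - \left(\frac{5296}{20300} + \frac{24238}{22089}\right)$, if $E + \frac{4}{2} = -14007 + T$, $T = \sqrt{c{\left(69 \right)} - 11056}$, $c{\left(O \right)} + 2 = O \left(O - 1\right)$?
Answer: $- \frac{1570584618761}{112101675} + i \sqrt{6366} \approx -14010.0 + 79.787 i$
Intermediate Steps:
$c{\left(O \right)} = -2 + O \left(-1 + O\right)$ ($c{\left(O \right)} = -2 + O \left(O - 1\right) = -2 + O \left(-1 + O\right)$)
$T = i \sqrt{6366}$ ($T = \sqrt{\left(-2 + 69^{2} - 69\right) - 11056} = \sqrt{\left(-2 + 4761 - 69\right) - 11056} = \sqrt{4690 - 11056} = \sqrt{-6366} = i \sqrt{6366} \approx 79.787 i$)
$E = -14009 + i \sqrt{6366}$ ($E = -2 - \left(14007 - i \sqrt{6366}\right) = -14009 + i \sqrt{6366} \approx -14009.0 + 79.787 i$)
$E - \left(\frac{5296}{20300} + \frac{24238}{22089}\right) = \left(-14009 + i \sqrt{6366}\right) - \left(\frac{5296}{20300} + \frac{24238}{22089}\right) = \left(-14009 + i \sqrt{6366}\right) - \left(5296 \cdot \frac{1}{20300} + 24238 \cdot \frac{1}{22089}\right) = \left(-14009 + i \sqrt{6366}\right) - \left(\frac{1324}{5075} + \frac{24238}{22089}\right) = \left(-14009 + i \sqrt{6366}\right) - \frac{152253686}{112101675} = - \frac{1570584618761}{112101675} + i \sqrt{6366}$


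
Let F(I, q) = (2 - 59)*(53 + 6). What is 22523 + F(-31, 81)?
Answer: 19160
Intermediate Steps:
F(I, q) = -3363 (F(I, q) = -57*59 = -3363)
22523 + F(-31, 81) = 22523 - 3363 = 19160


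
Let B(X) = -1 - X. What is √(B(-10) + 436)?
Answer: √445 ≈ 21.095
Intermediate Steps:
√(B(-10) + 436) = √((-1 - 1*(-10)) + 436) = √((-1 + 10) + 436) = √(9 + 436) = √445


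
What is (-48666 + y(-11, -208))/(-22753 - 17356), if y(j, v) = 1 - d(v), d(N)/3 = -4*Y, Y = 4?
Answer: 48617/40109 ≈ 1.2121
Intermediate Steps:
d(N) = -48 (d(N) = 3*(-4*4) = 3*(-16) = -48)
y(j, v) = 49 (y(j, v) = 1 - 1*(-48) = 1 + 48 = 49)
(-48666 + y(-11, -208))/(-22753 - 17356) = (-48666 + 49)/(-22753 - 17356) = -48617/(-40109) = -48617*(-1/40109) = 48617/40109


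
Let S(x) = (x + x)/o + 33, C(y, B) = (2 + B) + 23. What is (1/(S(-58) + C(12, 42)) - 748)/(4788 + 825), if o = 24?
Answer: -427102/3205023 ≈ -0.13326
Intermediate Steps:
C(y, B) = 25 + B
S(x) = 33 + x/12 (S(x) = (x + x)/24 + 33 = (2*x)*(1/24) + 33 = x/12 + 33 = 33 + x/12)
(1/(S(-58) + C(12, 42)) - 748)/(4788 + 825) = (1/((33 + (1/12)*(-58)) + (25 + 42)) - 748)/(4788 + 825) = (1/((33 - 29/6) + 67) - 748)/5613 = (1/(169/6 + 67) - 748)*(1/5613) = (1/(571/6) - 748)*(1/5613) = (6/571 - 748)*(1/5613) = -427102/571*1/5613 = -427102/3205023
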